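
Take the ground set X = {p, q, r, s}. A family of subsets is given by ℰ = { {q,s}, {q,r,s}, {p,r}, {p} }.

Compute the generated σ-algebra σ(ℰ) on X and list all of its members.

Initial family (6 sets): { {}, {p}, {p,r}, {q,s}, {q,r,s}, X }.
Step 1. New:
  {p,q,s}  = {q,s} ∪ {p}
  |family| = 7
Step 2: 1 new —
  {r}  = X∖{p,q,s}
  |family| = 8
Step 3: already closed under ᶜ and ∪.

σ(ℰ) = { {}, {p}, {r}, {p,r}, {q,s}, {p,q,s}, {q,r,s}, X }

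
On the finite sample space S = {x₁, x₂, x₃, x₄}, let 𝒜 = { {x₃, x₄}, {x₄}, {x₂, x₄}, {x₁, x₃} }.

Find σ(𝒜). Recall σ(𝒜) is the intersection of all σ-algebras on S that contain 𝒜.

σ(𝒜) (16 sets): { {}, {x₁}, {x₂}, {x₃}, {x₄}, {x₁, x₂}, {x₁, x₃}, {x₁, x₄}, {x₂, x₃}, {x₂, x₄}, {x₃, x₄}, {x₁, x₂, x₃}, {x₁, x₂, x₄}, {x₁, x₃, x₄}, {x₂, x₃, x₄}, S }

Check:
Begin from { {}, {x₄}, {x₁, x₃}, {x₂, x₄}, {x₃, x₄}, S } (that is, 𝒜 plus ∅ and S).
Step 1: +4 →
  {x₁, x₂}  = {x₃, x₄}ᶜ
  {x₁, x₂, x₃}  = {x₄}ᶜ
  {x₁, x₃, x₄}  = {x₃, x₄} ∪ {x₁, x₃}
  {x₂, x₃, x₄}  = {x₃, x₄} ∪ {x₂, x₄}
  [10 total]
Step 2 adds 3:
  {x₁}  = {x₂, x₃, x₄}ᶜ
  {x₂}  = {x₁, x₃, x₄}ᶜ
  {x₁, x₂, x₄}  = {x₁, x₂} ∪ {x₄}
  [13 total]
Step 3. New:
  {x₃}  = {x₁, x₂, x₄}ᶜ
  {x₁, x₄}  = {x₄} ∪ {x₁}
  [15 total]
Step 4. New:
  {x₂, x₃}  = {x₁, x₄}ᶜ
  [16 total]
Step 5: already closed under ᶜ and ∪.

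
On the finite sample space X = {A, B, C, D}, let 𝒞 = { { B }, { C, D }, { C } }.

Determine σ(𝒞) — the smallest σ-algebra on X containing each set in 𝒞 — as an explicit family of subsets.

Start: 𝒞 ∪ {∅, X} = { {  }, { B }, { C }, { C, D }, X }.
Round 1 adds 5:
  { A, B }  = ᶜ of { C, D }
  { B, C }  = { C } ∪ { B }
  { A, B, D }  = ᶜ of { C }
  { A, C, D }  = ᶜ of { B }
  { B, C, D }  = { C, D } ∪ { B }
  [10 total]
Round 2: 3 new —
  { A }  = ᶜ of { B, C, D }
  { A, D }  = ᶜ of { B, C }
  { A, B, C }  = { A, B } ∪ { C }
  [13 total]
Round 3: +2 →
  { D }  = ᶜ of { A, B, C }
  { A, C }  = { C } ∪ { A }
  [15 total]
Round 4 adds 1:
  { B, D }  = ᶜ of { A, C }
  [16 total]
Round 5: no new sets; the family is a σ-algebra.

|σ(𝒞)| = 16.  σ(𝒞) = { {  }, { A }, { B }, { C }, { D }, { A, B }, { A, C }, { A, D }, { B, C }, { B, D }, { C, D }, { A, B, C }, { A, B, D }, { A, C, D }, { B, C, D }, X }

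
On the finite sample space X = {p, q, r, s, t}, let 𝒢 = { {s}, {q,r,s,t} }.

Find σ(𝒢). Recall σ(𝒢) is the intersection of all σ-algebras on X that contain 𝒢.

|σ(𝒢)| = 8.  σ(𝒢) = { {}, {p}, {s}, {p,s}, {q,r,t}, {p,q,r,t}, {q,r,s,t}, X }

Check:
Initial family (4 sets): { {}, {s}, {q,r,s,t}, X }.
Iteration 1 adds 2:
  {p}  = ᶜ of {q,r,s,t}
  {p,q,r,t}  = ᶜ of {s}
  |family| = 6
Iteration 2: 1 new —
  {p,s}  = {s} ∪ {p}
  |family| = 7
Iteration 3. New:
  {q,r,t}  = ᶜ of {p,s}
  |family| = 8
Iteration 4: no new sets; the family is a σ-algebra.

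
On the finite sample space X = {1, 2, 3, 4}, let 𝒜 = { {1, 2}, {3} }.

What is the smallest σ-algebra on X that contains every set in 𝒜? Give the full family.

Take S₀ = 𝒜 ∪ {∅, X} = { ∅, {3}, {1, 2}, X }.
Iteration 1 (3 new):
  {3, 4}  = {1, 2}ᶜ
  {1, 2, 3}  = {1, 2} ∪ {3}
  {1, 2, 4}  = {3}ᶜ
  [7 total]
Iteration 2: 1 new —
  {4}  = {1, 2, 3}ᶜ
  [8 total]
Iteration 3: no new sets; the family is a σ-algebra.

Hence σ(𝒜) has 8 members: { ∅, {3}, {4}, {1, 2}, {3, 4}, {1, 2, 3}, {1, 2, 4}, X }.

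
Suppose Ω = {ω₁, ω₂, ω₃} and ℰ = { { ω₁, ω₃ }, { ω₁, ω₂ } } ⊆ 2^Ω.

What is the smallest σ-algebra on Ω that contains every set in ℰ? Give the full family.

|σ(ℰ)| = 8.  σ(ℰ) = { {}, { ω₁ }, { ω₂ }, { ω₃ }, { ω₁, ω₂ }, { ω₁, ω₃ }, { ω₂, ω₃ }, Ω }

Working:
Initial family (4 sets): { {}, { ω₁, ω₂ }, { ω₁, ω₃ }, Ω }.
Step 1: 2 new —
  { ω₂ }  = Ω∖{ ω₁, ω₃ }
  { ω₃ }  = Ω∖{ ω₁, ω₂ }
  |family| = 6
Step 2 (1 new):
  { ω₂, ω₃ }  = { ω₃ } ∪ { ω₂ }
  |family| = 7
Step 3 (1 new):
  { ω₁ }  = Ω∖{ ω₂, ω₃ }
  |family| = 8
Step 4: already closed under ᶜ and ∪.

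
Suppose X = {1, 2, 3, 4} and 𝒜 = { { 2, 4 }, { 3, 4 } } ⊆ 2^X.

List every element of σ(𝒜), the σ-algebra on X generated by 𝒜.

Begin from { {}, { 2, 4 }, { 3, 4 }, X } (that is, 𝒜 plus ∅ and X).
Round 1: +3 →
  { 1, 2 }  = { 3, 4 }ᶜ
  { 1, 3 }  = { 2, 4 }ᶜ
  { 2, 3, 4 }  = { 3, 4 } ∪ { 2, 4 }
  [7 total]
Round 2 (4 new):
  { 1 }  = { 2, 3, 4 }ᶜ
  { 1, 2, 3 }  = { 1, 2 } ∪ { 1, 3 }
  { 1, 2, 4 }  = { 1, 2 } ∪ { 2, 4 }
  { 1, 3, 4 }  = { 3, 4 } ∪ { 1, 3 }
  [11 total]
Round 3 (3 new):
  { 2 }  = { 1, 3, 4 }ᶜ
  { 3 }  = { 1, 2, 4 }ᶜ
  { 4 }  = { 1, 2, 3 }ᶜ
  [14 total]
Round 4 adds 2:
  { 1, 4 }  = { 4 } ∪ { 1 }
  { 2, 3 }  = { 3 } ∪ { 2 }
  [16 total]
Round 5: closed — nothing new.

σ(𝒜) = { {}, { 1 }, { 2 }, { 3 }, { 4 }, { 1, 2 }, { 1, 3 }, { 1, 4 }, { 2, 3 }, { 2, 4 }, { 3, 4 }, { 1, 2, 3 }, { 1, 2, 4 }, { 1, 3, 4 }, { 2, 3, 4 }, X }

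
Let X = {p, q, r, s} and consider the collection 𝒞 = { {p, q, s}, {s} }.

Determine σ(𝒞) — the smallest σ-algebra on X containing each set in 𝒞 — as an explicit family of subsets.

σ(𝒞) (8 sets): { {}, {r}, {s}, {p, q}, {r, s}, {p, q, r}, {p, q, s}, X }

Trace:
Start: 𝒞 ∪ {∅, X} = { {}, {s}, {p, q, s}, X }.
Round 1: 2 new —
  {r}  = X∖{p, q, s}
  {p, q, r}  = X∖{s}
Round 2 adds 1:
  {r, s}  = {r} ∪ {s}
Round 3 (1 new):
  {p, q}  = X∖{r, s}
After Round 4 the family is unchanged; done.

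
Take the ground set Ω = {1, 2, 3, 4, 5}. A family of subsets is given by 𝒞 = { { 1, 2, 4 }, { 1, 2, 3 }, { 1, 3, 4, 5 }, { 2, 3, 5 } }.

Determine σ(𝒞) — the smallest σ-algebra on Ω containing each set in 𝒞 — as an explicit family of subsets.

Seed the family with 𝒞 together with ∅ and Ω: { {  }, { 1, 2, 3 }, { 1, 2, 4 }, { 2, 3, 5 }, { 1, 3, 4, 5 }, Ω }.
Step 1. New:
  { 2 }  = { 1, 3, 4, 5 }ᶜ
  { 1, 4 }  = { 2, 3, 5 }ᶜ
  { 3, 5 }  = { 1, 2, 4 }ᶜ
  { 4, 5 }  = { 1, 2, 3 }ᶜ
  { 1, 2, 3, 4 }  = { 1, 2, 3 } ∪ { 1, 2, 4 }
  { 1, 2, 3, 5 }  = { 2, 3, 5 } ∪ { 1, 2, 3 }
  |family| = 12
Step 2 adds 7:
  { 4 }  = { 1, 2, 3, 5 }ᶜ
  { 5 }  = { 1, 2, 3, 4 }ᶜ
  { 1, 4, 5 }  = { 4, 5 } ∪ { 1, 4 }
  { 2, 4, 5 }  = { 2 } ∪ { 4, 5 }
  { 3, 4, 5 }  = { 4, 5 } ∪ { 3, 5 }
  { 1, 2, 4, 5 }  = { 1, 2, 4 } ∪ { 4, 5 }
  { 2, 3, 4, 5 }  = { 4, 5 } ∪ { 2, 3, 5 }
  |family| = 19
Step 3: 7 new —
  { 1 }  = { 2, 3, 4, 5 }ᶜ
  { 3 }  = { 1, 2, 4, 5 }ᶜ
  { 1, 2 }  = { 3, 4, 5 }ᶜ
  { 1, 3 }  = { 2, 4, 5 }ᶜ
  { 2, 3 }  = { 1, 4, 5 }ᶜ
  { 2, 4 }  = { 2 } ∪ { 4 }
  { 2, 5 }  = { 2 } ∪ { 5 }
  |family| = 26
Step 4: 6 new —
  { 1, 5 }  = { 5 } ∪ { 1 }
  { 3, 4 }  = { 3 } ∪ { 4 }
  { 1, 2, 5 }  = { 2, 5 } ∪ { 1, 2 }
  { 1, 3, 4 }  = { 2, 5 }ᶜ
  { 1, 3, 5 }  = { 2, 4 }ᶜ
  { 2, 3, 4 }  = { 3 } ∪ { 2, 4 }
  |family| = 32
Step 5: already closed under ᶜ and ∪.

|σ(𝒞)| = 32.  σ(𝒞) = { {  }, { 1 }, { 2 }, { 3 }, { 4 }, { 5 }, { 1, 2 }, { 1, 3 }, { 1, 4 }, { 1, 5 }, { 2, 3 }, { 2, 4 }, { 2, 5 }, { 3, 4 }, { 3, 5 }, { 4, 5 }, { 1, 2, 3 }, { 1, 2, 4 }, { 1, 2, 5 }, { 1, 3, 4 }, { 1, 3, 5 }, { 1, 4, 5 }, { 2, 3, 4 }, { 2, 3, 5 }, { 2, 4, 5 }, { 3, 4, 5 }, { 1, 2, 3, 4 }, { 1, 2, 3, 5 }, { 1, 2, 4, 5 }, { 1, 3, 4, 5 }, { 2, 3, 4, 5 }, Ω }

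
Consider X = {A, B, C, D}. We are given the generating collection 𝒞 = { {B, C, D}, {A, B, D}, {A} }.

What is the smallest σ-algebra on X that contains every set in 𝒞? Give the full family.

σ(𝒞) = { {}, {A}, {C}, {A, C}, {B, D}, {A, B, D}, {B, C, D}, X }

Check:
Start: 𝒞 ∪ {∅, X} = { {}, {A}, {A, B, D}, {B, C, D}, X }.
Iteration 1: +1 →
  {C}  = {A, B, D}ᶜ
  (now 6)
Iteration 2: +1 →
  {A, C}  = {C} ∪ {A}
  (now 7)
Iteration 3: +1 →
  {B, D}  = {A, C}ᶜ
  (now 8)
Iteration 4: stable.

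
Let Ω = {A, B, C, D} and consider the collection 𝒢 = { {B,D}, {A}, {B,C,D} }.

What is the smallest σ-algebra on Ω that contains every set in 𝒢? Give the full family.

Seed the family with 𝒢 together with ∅ and Ω: { {}, {A}, {B,D}, {B,C,D}, Ω }.
Iteration 1 (2 new):
  {A,C}  = ᶜ of {B,D}
  {A,B,D}  = {B,D} ∪ {A}
Iteration 2: +1 →
  {C}  = ᶜ of {A,B,D}
Iteration 3: stable.

Therefore σ(𝒢) = { {}, {A}, {C}, {A,C}, {B,D}, {A,B,D}, {B,C,D}, Ω } (|σ(𝒢)| = 8).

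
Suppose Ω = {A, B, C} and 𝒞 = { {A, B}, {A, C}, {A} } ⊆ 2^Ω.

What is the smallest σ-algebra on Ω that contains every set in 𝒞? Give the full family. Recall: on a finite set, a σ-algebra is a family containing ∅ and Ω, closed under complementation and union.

Begin from { ∅, {A}, {A, B}, {A, C}, Ω } (that is, 𝒞 plus ∅ and Ω).
Pass 1: +3 →
  {B}  = complement {A, C}
  {C}  = complement {A, B}
  {B, C}  = complement {A}
Pass 2: closed — nothing new.

Hence σ(𝒞) has 8 members: { ∅, {A}, {B}, {C}, {A, B}, {A, C}, {B, C}, Ω }.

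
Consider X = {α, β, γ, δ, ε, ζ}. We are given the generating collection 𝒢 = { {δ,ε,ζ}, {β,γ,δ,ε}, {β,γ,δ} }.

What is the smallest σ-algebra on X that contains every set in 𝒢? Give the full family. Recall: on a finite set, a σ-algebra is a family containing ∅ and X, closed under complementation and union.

σ(𝒢) (32 sets): { ∅, {α}, {δ}, {ε}, {ζ}, {α,δ}, {α,ε}, {α,ζ}, {β,γ}, {δ,ε}, {δ,ζ}, {ε,ζ}, {α,β,γ}, {α,δ,ε}, {α,δ,ζ}, {α,ε,ζ}, {β,γ,δ}, {β,γ,ε}, {β,γ,ζ}, {δ,ε,ζ}, {α,β,γ,δ}, {α,β,γ,ε}, {α,β,γ,ζ}, {α,δ,ε,ζ}, {β,γ,δ,ε}, {β,γ,δ,ζ}, {β,γ,ε,ζ}, {α,β,γ,δ,ε}, {α,β,γ,δ,ζ}, {α,β,γ,ε,ζ}, {β,γ,δ,ε,ζ}, X }

Trace:
Start: 𝒢 ∪ {∅, X} = { ∅, {β,γ,δ}, {δ,ε,ζ}, {β,γ,δ,ε}, X }.
Step 1 (4 new):
  {α,ζ}  = ᶜ of {β,γ,δ,ε}
  {α,β,γ}  = ᶜ of {δ,ε,ζ}
  {α,ε,ζ}  = ᶜ of {β,γ,δ}
  {β,γ,δ,ε,ζ}  = {β,γ,δ} ∪ {δ,ε,ζ}
  (now 9)
Step 2: 7 new —
  {α}  = ᶜ of {β,γ,δ,ε,ζ}
  {α,β,γ,δ}  = {α,β,γ} ∪ {β,γ,δ}
  {α,β,γ,ζ}  = {α,β,γ} ∪ {α,ζ}
  {α,δ,ε,ζ}  = {α,ζ} ∪ {δ,ε,ζ}
  {α,β,γ,δ,ε}  = {α,β,γ} ∪ {β,γ,δ,ε}
  {α,β,γ,δ,ζ}  = {β,γ,δ} ∪ {α,ζ}
  {α,β,γ,ε,ζ}  = {α,β,γ} ∪ {α,ε,ζ}
  (now 16)
Step 3: +6 →
  {δ}  = ᶜ of {α,β,γ,ε,ζ}
  {ε}  = ᶜ of {α,β,γ,δ,ζ}
  {ζ}  = ᶜ of {α,β,γ,δ,ε}
  {β,γ}  = ᶜ of {α,δ,ε,ζ}
  {δ,ε}  = ᶜ of {α,β,γ,ζ}
  {ε,ζ}  = ᶜ of {α,β,γ,δ}
  (now 22)
Step 4: +10 →
  {α,δ}  = {α} ∪ {δ}
  {α,ε}  = {α} ∪ {ε}
  {δ,ζ}  = {ζ} ∪ {δ}
  {α,δ,ε}  = {α} ∪ {δ,ε}
  {α,δ,ζ}  = {α,ζ} ∪ {δ}
  {β,γ,ε}  = {ε} ∪ {β,γ}
  {β,γ,ζ}  = {ζ} ∪ {β,γ}
  {α,β,γ,ε}  = {α,β,γ} ∪ {ε}
  {β,γ,δ,ζ}  = {β,γ,δ} ∪ {ζ}
  {β,γ,ε,ζ}  = {ε,ζ} ∪ {β,γ}
  (now 32)
Step 5 adds nothing — fixpoint reached.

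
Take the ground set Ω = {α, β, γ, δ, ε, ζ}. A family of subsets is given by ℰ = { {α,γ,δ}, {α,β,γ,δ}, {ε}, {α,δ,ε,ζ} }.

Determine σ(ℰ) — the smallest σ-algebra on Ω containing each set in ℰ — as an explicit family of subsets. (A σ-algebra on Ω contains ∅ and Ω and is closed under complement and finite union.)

Seed the family with ℰ together with ∅ and Ω: { {}, {ε}, {α,γ,δ}, {α,β,γ,δ}, {α,δ,ε,ζ}, Ω }.
Iteration 1: 7 new —
  {β,γ}  = complement {α,δ,ε,ζ}
  {ε,ζ}  = complement {α,β,γ,δ}
  {β,ε,ζ}  = complement {α,γ,δ}
  {α,γ,δ,ε}  = {α,γ,δ} ∪ {ε}
  {α,β,γ,δ,ε}  = {α,β,γ,δ} ∪ {ε}
  {α,β,γ,δ,ζ}  = complement {ε}
  {α,γ,δ,ε,ζ}  = {α,γ,δ} ∪ {α,δ,ε,ζ}
  [13 total]
Iteration 2: +6 →
  {β}  = complement {α,γ,δ,ε,ζ}
  {ζ}  = complement {α,β,γ,δ,ε}
  {β,ζ}  = complement {α,γ,δ,ε}
  {β,γ,ε}  = {ε} ∪ {β,γ}
  {β,γ,ε,ζ}  = {ε,ζ} ∪ {β,γ}
  {α,β,δ,ε,ζ}  = {α,δ,ε,ζ} ∪ {β,ε,ζ}
  [19 total]
Iteration 3 (6 new):
  {γ}  = complement {α,β,δ,ε,ζ}
  {α,δ}  = complement {β,γ,ε,ζ}
  {β,ε}  = {β} ∪ {ε}
  {α,δ,ζ}  = complement {β,γ,ε}
  {β,γ,ζ}  = {β,ζ} ∪ {β,γ}
  {α,γ,δ,ζ}  = {α,γ,δ} ∪ {ζ}
  [25 total]
Iteration 4. New:
  {γ,ε}  = {ε} ∪ {γ}
  {γ,ζ}  = {ζ} ∪ {γ}
  {α,β,δ}  = {β} ∪ {α,δ}
  {α,δ,ε}  = complement {β,γ,ζ}
  {γ,ε,ζ}  = {ε,ζ} ∪ {γ}
  {α,β,δ,ε}  = {β,ε} ∪ {α,δ}
  {α,β,δ,ζ}  = {β} ∪ {α,δ,ζ}
  [32 total]
After Iteration 5 the family is unchanged; done.

|σ(ℰ)| = 32.  σ(ℰ) = { {}, {β}, {γ}, {ε}, {ζ}, {α,δ}, {β,γ}, {β,ε}, {β,ζ}, {γ,ε}, {γ,ζ}, {ε,ζ}, {α,β,δ}, {α,γ,δ}, {α,δ,ε}, {α,δ,ζ}, {β,γ,ε}, {β,γ,ζ}, {β,ε,ζ}, {γ,ε,ζ}, {α,β,γ,δ}, {α,β,δ,ε}, {α,β,δ,ζ}, {α,γ,δ,ε}, {α,γ,δ,ζ}, {α,δ,ε,ζ}, {β,γ,ε,ζ}, {α,β,γ,δ,ε}, {α,β,γ,δ,ζ}, {α,β,δ,ε,ζ}, {α,γ,δ,ε,ζ}, Ω }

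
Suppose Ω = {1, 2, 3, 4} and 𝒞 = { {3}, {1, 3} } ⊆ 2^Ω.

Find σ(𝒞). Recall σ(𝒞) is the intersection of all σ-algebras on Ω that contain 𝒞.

Take S₀ = 𝒞 ∪ {∅, Ω} = { {}, {3}, {1, 3}, Ω }.
Pass 1 (2 new):
  {2, 4}  = {1, 3}ᶜ
  {1, 2, 4}  = {3}ᶜ
  — 6 sets.
Pass 2 (1 new):
  {2, 3, 4}  = {3} ∪ {2, 4}
  — 7 sets.
Pass 3 (1 new):
  {1}  = {2, 3, 4}ᶜ
  — 8 sets.
Pass 4: already closed under ᶜ and ∪.

Therefore σ(𝒞) = { {}, {1}, {3}, {1, 3}, {2, 4}, {1, 2, 4}, {2, 3, 4}, Ω } (|σ(𝒞)| = 8).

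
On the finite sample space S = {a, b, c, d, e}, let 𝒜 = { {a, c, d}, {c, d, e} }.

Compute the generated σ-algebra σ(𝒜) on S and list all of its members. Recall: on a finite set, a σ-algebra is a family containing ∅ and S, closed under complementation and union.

Initial family (4 sets): { {}, {a, c, d}, {c, d, e}, S }.
Round 1 adds 3:
  {a, b}  = S∖{c, d, e}
  {b, e}  = S∖{a, c, d}
  {a, c, d, e}  = {c, d, e} ∪ {a, c, d}
  — 7 sets.
Round 2 adds 4:
  {b}  = S∖{a, c, d, e}
  {a, b, e}  = {b, e} ∪ {a, b}
  {a, b, c, d}  = {a, c, d} ∪ {a, b}
  {b, c, d, e}  = {b, e} ∪ {c, d, e}
  — 11 sets.
Round 3 adds 3:
  {a}  = S∖{b, c, d, e}
  {e}  = S∖{a, b, c, d}
  {c, d}  = S∖{a, b, e}
  — 14 sets.
Round 4: +2 →
  {a, e}  = {e} ∪ {a}
  {b, c, d}  = {c, d} ∪ {b}
  — 16 sets.
After Round 5 the family is unchanged; done.

Hence σ(𝒜) has 16 members: { {}, {a}, {b}, {e}, {a, b}, {a, e}, {b, e}, {c, d}, {a, b, e}, {a, c, d}, {b, c, d}, {c, d, e}, {a, b, c, d}, {a, c, d, e}, {b, c, d, e}, S }.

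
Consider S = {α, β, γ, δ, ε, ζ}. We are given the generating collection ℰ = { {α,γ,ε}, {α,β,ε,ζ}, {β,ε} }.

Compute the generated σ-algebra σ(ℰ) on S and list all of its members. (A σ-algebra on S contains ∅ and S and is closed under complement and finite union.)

Seed the family with ℰ together with ∅ and S: { ∅, {β,ε}, {α,γ,ε}, {α,β,ε,ζ}, S }.
Round 1. New:
  {γ,δ}  = ᶜ of {α,β,ε,ζ}
  {β,δ,ζ}  = ᶜ of {α,γ,ε}
  {α,β,γ,ε}  = {β,ε} ∪ {α,γ,ε}
  {α,γ,δ,ζ}  = ᶜ of {β,ε}
  {α,β,γ,ε,ζ}  = {α,γ,ε} ∪ {α,β,ε,ζ}
  (now 10)
Round 2. New:
  {δ}  = ᶜ of {α,β,γ,ε,ζ}
  {δ,ζ}  = ᶜ of {α,β,γ,ε}
  {α,γ,δ,ε}  = {γ,δ} ∪ {α,γ,ε}
  {β,γ,δ,ε}  = {β,ε} ∪ {γ,δ}
  {β,γ,δ,ζ}  = {β,δ,ζ} ∪ {γ,δ}
  {β,δ,ε,ζ}  = {β,δ,ζ} ∪ {β,ε}
  {α,β,γ,δ,ε}  = {γ,δ} ∪ {α,β,γ,ε}
  {α,β,γ,δ,ζ}  = {β,δ,ζ} ∪ {α,γ,δ,ζ}
  {α,β,δ,ε,ζ}  = {β,δ,ζ} ∪ {α,β,ε,ζ}
  {α,γ,δ,ε,ζ}  = {α,γ,ε} ∪ {α,γ,δ,ζ}
  (now 20)
Round 3: +11 →
  {β}  = ᶜ of {α,γ,δ,ε,ζ}
  {γ}  = ᶜ of {α,β,δ,ε,ζ}
  {ε}  = ᶜ of {α,β,γ,δ,ζ}
  {ζ}  = ᶜ of {α,β,γ,δ,ε}
  {α,γ}  = ᶜ of {β,δ,ε,ζ}
  {α,ε}  = ᶜ of {β,γ,δ,ζ}
  {α,ζ}  = ᶜ of {β,γ,δ,ε}
  {β,ζ}  = ᶜ of {α,γ,δ,ε}
  {β,δ,ε}  = {β,ε} ∪ {δ}
  {γ,δ,ζ}  = {γ,δ} ∪ {δ,ζ}
  {β,γ,δ,ε,ζ}  = {β,δ,ζ} ∪ {β,γ,δ,ε}
  (now 31)
Round 4: +27 →
  {α}  = ᶜ of {β,γ,δ,ε,ζ}
  {β,γ}  = {β} ∪ {γ}
  {β,δ}  = {β} ∪ {δ}
  {γ,ε}  = {ε} ∪ {γ}
  {γ,ζ}  = {ζ} ∪ {γ}
  {δ,ε}  = {ε} ∪ {δ}
  {ε,ζ}  = {ζ} ∪ {ε}
  {α,β,γ}  = {β} ∪ {α,γ}
  {α,β,ε}  = ᶜ of {γ,δ,ζ}
  {α,β,ζ}  = {α,ζ} ∪ {β}
  {α,γ,δ}  = {γ,δ} ∪ {α,γ}
  {α,γ,ζ}  = ᶜ of {β,δ,ε}
  {α,δ,ε}  = {α,ε} ∪ {δ}
  {α,δ,ζ}  = {α,ζ} ∪ {δ}
  {α,ε,ζ}  = {α,ζ} ∪ {ε}
  {β,γ,δ}  = {γ,δ} ∪ {β}
  {β,γ,ε}  = {β,ε} ∪ {γ}
  {β,γ,ζ}  = {β,ζ} ∪ {γ}
  {β,ε,ζ}  = {β,ε} ∪ {β,ζ}
  {γ,δ,ε}  = {γ,δ} ∪ {ε}
  {δ,ε,ζ}  = {ε} ∪ {δ,ζ}
  {α,β,γ,ζ}  = {β,ζ} ∪ {α,γ}
  {α,β,δ,ε}  = {α,ε} ∪ {β,δ,ε}
  {α,β,δ,ζ}  = {β,δ,ζ} ∪ {α,ζ}
  {α,γ,ε,ζ}  = {α,ζ} ∪ {α,γ,ε}
  {α,δ,ε,ζ}  = {α,ε} ∪ {δ,ζ}
  {γ,δ,ε,ζ}  = {ε} ∪ {γ,δ,ζ}
  (now 58)
Round 5 (6 new):
  {α,β}  = ᶜ of {γ,δ,ε,ζ}
  {α,δ}  = {δ} ∪ {α}
  {α,β,δ}  = {α} ∪ {β,δ}
  {γ,ε,ζ}  = {γ,ε} ∪ {γ,ζ}
  {α,β,γ,δ}  = ᶜ of {ε,ζ}
  {β,γ,ε,ζ}  = {γ,ε} ∪ {β,γ,ζ}
  (now 64)
Round 6: closed — nothing new.

σ(ℰ) = { ∅, {α}, {β}, {γ}, {δ}, {ε}, {ζ}, {α,β}, {α,γ}, {α,δ}, {α,ε}, {α,ζ}, {β,γ}, {β,δ}, {β,ε}, {β,ζ}, {γ,δ}, {γ,ε}, {γ,ζ}, {δ,ε}, {δ,ζ}, {ε,ζ}, {α,β,γ}, {α,β,δ}, {α,β,ε}, {α,β,ζ}, {α,γ,δ}, {α,γ,ε}, {α,γ,ζ}, {α,δ,ε}, {α,δ,ζ}, {α,ε,ζ}, {β,γ,δ}, {β,γ,ε}, {β,γ,ζ}, {β,δ,ε}, {β,δ,ζ}, {β,ε,ζ}, {γ,δ,ε}, {γ,δ,ζ}, {γ,ε,ζ}, {δ,ε,ζ}, {α,β,γ,δ}, {α,β,γ,ε}, {α,β,γ,ζ}, {α,β,δ,ε}, {α,β,δ,ζ}, {α,β,ε,ζ}, {α,γ,δ,ε}, {α,γ,δ,ζ}, {α,γ,ε,ζ}, {α,δ,ε,ζ}, {β,γ,δ,ε}, {β,γ,δ,ζ}, {β,γ,ε,ζ}, {β,δ,ε,ζ}, {γ,δ,ε,ζ}, {α,β,γ,δ,ε}, {α,β,γ,δ,ζ}, {α,β,γ,ε,ζ}, {α,β,δ,ε,ζ}, {α,γ,δ,ε,ζ}, {β,γ,δ,ε,ζ}, S }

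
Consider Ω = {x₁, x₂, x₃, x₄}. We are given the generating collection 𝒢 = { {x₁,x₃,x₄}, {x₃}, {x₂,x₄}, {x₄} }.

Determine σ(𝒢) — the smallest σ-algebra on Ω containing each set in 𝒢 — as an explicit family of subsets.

Take S₀ = 𝒢 ∪ {∅, Ω} = { ∅, {x₃}, {x₄}, {x₂,x₄}, {x₁,x₃,x₄}, Ω }.
Pass 1. New:
  {x₂}  = complement {x₁,x₃,x₄}
  {x₁,x₃}  = complement {x₂,x₄}
  {x₃,x₄}  = {x₃} ∪ {x₄}
  {x₁,x₂,x₃}  = complement {x₄}
  {x₁,x₂,x₄}  = complement {x₃}
  {x₂,x₃,x₄}  = {x₃} ∪ {x₂,x₄}
Pass 2 (3 new):
  {x₁}  = complement {x₂,x₃,x₄}
  {x₁,x₂}  = complement {x₃,x₄}
  {x₂,x₃}  = {x₂} ∪ {x₃}
Pass 3: +1 →
  {x₁,x₄}  = complement {x₂,x₃}
After Pass 4 the family is unchanged; done.

σ(𝒢) = { ∅, {x₁}, {x₂}, {x₃}, {x₄}, {x₁,x₂}, {x₁,x₃}, {x₁,x₄}, {x₂,x₃}, {x₂,x₄}, {x₃,x₄}, {x₁,x₂,x₃}, {x₁,x₂,x₄}, {x₁,x₃,x₄}, {x₂,x₃,x₄}, Ω }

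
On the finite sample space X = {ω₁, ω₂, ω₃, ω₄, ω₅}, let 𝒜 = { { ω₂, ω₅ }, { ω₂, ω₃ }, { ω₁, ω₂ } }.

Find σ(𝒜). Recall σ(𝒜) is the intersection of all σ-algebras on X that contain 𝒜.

σ(𝒜) (32 sets): { {  }, { ω₁ }, { ω₂ }, { ω₃ }, { ω₄ }, { ω₅ }, { ω₁, ω₂ }, { ω₁, ω₃ }, { ω₁, ω₄ }, { ω₁, ω₅ }, { ω₂, ω₃ }, { ω₂, ω₄ }, { ω₂, ω₅ }, { ω₃, ω₄ }, { ω₃, ω₅ }, { ω₄, ω₅ }, { ω₁, ω₂, ω₃ }, { ω₁, ω₂, ω₄ }, { ω₁, ω₂, ω₅ }, { ω₁, ω₃, ω₄ }, { ω₁, ω₃, ω₅ }, { ω₁, ω₄, ω₅ }, { ω₂, ω₃, ω₄ }, { ω₂, ω₃, ω₅ }, { ω₂, ω₄, ω₅ }, { ω₃, ω₄, ω₅ }, { ω₁, ω₂, ω₃, ω₄ }, { ω₁, ω₂, ω₃, ω₅ }, { ω₁, ω₂, ω₄, ω₅ }, { ω₁, ω₃, ω₄, ω₅ }, { ω₂, ω₃, ω₄, ω₅ }, X }

Derivation:
Seed the family with 𝒜 together with ∅ and X: { {  }, { ω₁, ω₂ }, { ω₂, ω₃ }, { ω₂, ω₅ }, X }.
Round 1. New:
  { ω₁, ω₂, ω₃ }  = { ω₂, ω₃ } ∪ { ω₁, ω₂ }
  { ω₁, ω₂, ω₅ }  = { ω₂, ω₅ } ∪ { ω₁, ω₂ }
  { ω₁, ω₃, ω₄ }  = ᶜ of { ω₂, ω₅ }
  { ω₁, ω₄, ω₅ }  = ᶜ of { ω₂, ω₃ }
  { ω₂, ω₃, ω₅ }  = { ω₂, ω₅ } ∪ { ω₂, ω₃ }
  { ω₃, ω₄, ω₅ }  = ᶜ of { ω₁, ω₂ }
  |family| = 11
Round 2. New:
  { ω₁, ω₄ }  = ᶜ of { ω₂, ω₃, ω₅ }
  { ω₃, ω₄ }  = ᶜ of { ω₁, ω₂, ω₅ }
  { ω₄, ω₅ }  = ᶜ of { ω₁, ω₂, ω₃ }
  { ω₁, ω₂, ω₃, ω₄ }  = { ω₁, ω₂, ω₃ } ∪ { ω₁, ω₃, ω₄ }
  { ω₁, ω₂, ω₃, ω₅ }  = { ω₂, ω₅ } ∪ { ω₁, ω₂, ω₃ }
  { ω₁, ω₂, ω₄, ω₅ }  = { ω₁, ω₄, ω₅ } ∪ { ω₂, ω₅ }
  { ω₁, ω₃, ω₄, ω₅ }  = { ω₁, ω₄, ω₅ } ∪ { ω₃, ω₄, ω₅ }
  { ω₂, ω₃, ω₄, ω₅ }  = { ω₂, ω₅ } ∪ { ω₃, ω₄, ω₅ }
  |family| = 19
Round 3 (8 new):
  { ω₁ }  = ᶜ of { ω₂, ω₃, ω₄, ω₅ }
  { ω₂ }  = ᶜ of { ω₁, ω₃, ω₄, ω₅ }
  { ω₃ }  = ᶜ of { ω₁, ω₂, ω₄, ω₅ }
  { ω₄ }  = ᶜ of { ω₁, ω₂, ω₃, ω₅ }
  { ω₅ }  = ᶜ of { ω₁, ω₂, ω₃, ω₄ }
  { ω₁, ω₂, ω₄ }  = { ω₁, ω₄ } ∪ { ω₁, ω₂ }
  { ω₂, ω₃, ω₄ }  = { ω₃, ω₄ } ∪ { ω₂, ω₃ }
  { ω₂, ω₄, ω₅ }  = { ω₂, ω₅ } ∪ { ω₄, ω₅ }
  |family| = 27
Round 4: 4 new —
  { ω₁, ω₃ }  = ᶜ of { ω₂, ω₄, ω₅ }
  { ω₁, ω₅ }  = ᶜ of { ω₂, ω₃, ω₄ }
  { ω₂, ω₄ }  = { ω₂ } ∪ { ω₄ }
  { ω₃, ω₅ }  = ᶜ of { ω₁, ω₂, ω₄ }
  |family| = 31
Round 5: +1 →
  { ω₁, ω₃, ω₅ }  = ᶜ of { ω₂, ω₄ }
  |family| = 32
Round 6 adds nothing — fixpoint reached.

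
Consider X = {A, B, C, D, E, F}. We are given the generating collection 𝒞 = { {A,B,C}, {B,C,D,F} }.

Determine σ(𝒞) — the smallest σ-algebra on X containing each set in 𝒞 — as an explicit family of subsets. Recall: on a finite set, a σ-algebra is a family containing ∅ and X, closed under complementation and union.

σ(𝒞) (16 sets): { {}, {A}, {E}, {A,E}, {B,C}, {D,F}, {A,B,C}, {A,D,F}, {B,C,E}, {D,E,F}, {A,B,C,E}, {A,D,E,F}, {B,C,D,F}, {A,B,C,D,F}, {B,C,D,E,F}, X }

Working:
Take S₀ = 𝒞 ∪ {∅, X} = { {}, {A,B,C}, {B,C,D,F}, X }.
Pass 1 adds 3:
  {A,E}  = {B,C,D,F}ᶜ
  {D,E,F}  = {A,B,C}ᶜ
  {A,B,C,D,F}  = {B,C,D,F} ∪ {A,B,C}
  |family| = 7
Pass 2 (4 new):
  {E}  = {A,B,C,D,F}ᶜ
  {A,B,C,E}  = {A,B,C} ∪ {A,E}
  {A,D,E,F}  = {A,E} ∪ {D,E,F}
  {B,C,D,E,F}  = {B,C,D,F} ∪ {D,E,F}
  |family| = 11
Pass 3 (3 new):
  {A}  = {B,C,D,E,F}ᶜ
  {B,C}  = {A,D,E,F}ᶜ
  {D,F}  = {A,B,C,E}ᶜ
  |family| = 14
Pass 4. New:
  {A,D,F}  = {D,F} ∪ {A}
  {B,C,E}  = {B,C} ∪ {E}
  |family| = 16
Pass 5: no new sets; the family is a σ-algebra.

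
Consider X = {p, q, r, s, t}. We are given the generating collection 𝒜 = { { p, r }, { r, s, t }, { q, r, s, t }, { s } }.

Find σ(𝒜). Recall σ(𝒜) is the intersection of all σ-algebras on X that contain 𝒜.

Answer: σ(𝒜) = { {}, { p }, { q }, { r }, { s }, { t }, { p, q }, { p, r }, { p, s }, { p, t }, { q, r }, { q, s }, { q, t }, { r, s }, { r, t }, { s, t }, { p, q, r }, { p, q, s }, { p, q, t }, { p, r, s }, { p, r, t }, { p, s, t }, { q, r, s }, { q, r, t }, { q, s, t }, { r, s, t }, { p, q, r, s }, { p, q, r, t }, { p, q, s, t }, { p, r, s, t }, { q, r, s, t }, X }

Working:
Seed the family with 𝒜 together with ∅ and X: { {}, { s }, { p, r }, { r, s, t }, { q, r, s, t }, X }.
Pass 1: +6 →
  { p }  = X∖{ q, r, s, t }
  { p, q }  = X∖{ r, s, t }
  { p, r, s }  = { p, r } ∪ { s }
  { q, s, t }  = X∖{ p, r }
  { p, q, r, t }  = X∖{ s }
  { p, r, s, t }  = { r, s, t } ∪ { p, r }
  [12 total]
Pass 2 (7 new):
  { q }  = X∖{ p, r, s, t }
  { p, s }  = { s } ∪ { p }
  { q, t }  = X∖{ p, r, s }
  { p, q, r }  = { p, q } ∪ { p, r }
  { p, q, s }  = { p, q } ∪ { s }
  { p, q, r, s }  = { p, q } ∪ { p, r, s }
  { p, q, s, t }  = { p, q } ∪ { q, s, t }
  [19 total]
Pass 3. New:
  { r }  = X∖{ p, q, s, t }
  { t }  = X∖{ p, q, r, s }
  { q, s }  = { q } ∪ { s }
  { r, t }  = X∖{ p, q, s }
  { s, t }  = X∖{ p, q, r }
  { p, q, t }  = { q, t } ∪ { p, q }
  { q, r, t }  = X∖{ p, s }
  [26 total]
Pass 4. New:
  { p, t }  = { t } ∪ { p }
  { q, r }  = { q } ∪ { r }
  { r, s }  = X∖{ p, q, t }
  { p, r, t }  = X∖{ q, s }
  { p, s, t }  = { t } ∪ { p, s }
  { q, r, s }  = { r } ∪ { q, s }
  [32 total]
Pass 5: closed — nothing new.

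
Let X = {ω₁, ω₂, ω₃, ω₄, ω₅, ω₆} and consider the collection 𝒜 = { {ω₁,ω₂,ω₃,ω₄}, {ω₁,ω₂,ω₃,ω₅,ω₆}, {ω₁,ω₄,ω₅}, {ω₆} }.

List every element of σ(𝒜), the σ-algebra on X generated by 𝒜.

σ(𝒜) = { ∅, {ω₁}, {ω₄}, {ω₅}, {ω₆}, {ω₁,ω₄}, {ω₁,ω₅}, {ω₁,ω₆}, {ω₂,ω₃}, {ω₄,ω₅}, {ω₄,ω₆}, {ω₅,ω₆}, {ω₁,ω₂,ω₃}, {ω₁,ω₄,ω₅}, {ω₁,ω₄,ω₆}, {ω₁,ω₅,ω₆}, {ω₂,ω₃,ω₄}, {ω₂,ω₃,ω₅}, {ω₂,ω₃,ω₆}, {ω₄,ω₅,ω₆}, {ω₁,ω₂,ω₃,ω₄}, {ω₁,ω₂,ω₃,ω₅}, {ω₁,ω₂,ω₃,ω₆}, {ω₁,ω₄,ω₅,ω₆}, {ω₂,ω₃,ω₄,ω₅}, {ω₂,ω₃,ω₄,ω₆}, {ω₂,ω₃,ω₅,ω₆}, {ω₁,ω₂,ω₃,ω₄,ω₅}, {ω₁,ω₂,ω₃,ω₄,ω₆}, {ω₁,ω₂,ω₃,ω₅,ω₆}, {ω₂,ω₃,ω₄,ω₅,ω₆}, X }

Check:
Begin from { ∅, {ω₆}, {ω₁,ω₄,ω₅}, {ω₁,ω₂,ω₃,ω₄}, {ω₁,ω₂,ω₃,ω₅,ω₆}, X } (that is, 𝒜 plus ∅ and X).
Pass 1 (6 new):
  {ω₄}  = ᶜ of {ω₁,ω₂,ω₃,ω₅,ω₆}
  {ω₅,ω₆}  = ᶜ of {ω₁,ω₂,ω₃,ω₄}
  {ω₂,ω₃,ω₆}  = ᶜ of {ω₁,ω₄,ω₅}
  {ω₁,ω₄,ω₅,ω₆}  = {ω₁,ω₄,ω₅} ∪ {ω₆}
  {ω₁,ω₂,ω₃,ω₄,ω₅}  = ᶜ of {ω₆}
  {ω₁,ω₂,ω₃,ω₄,ω₆}  = {ω₁,ω₂,ω₃,ω₄} ∪ {ω₆}
  — 12 sets.
Pass 2 adds 6:
  {ω₅}  = ᶜ of {ω₁,ω₂,ω₃,ω₄,ω₆}
  {ω₂,ω₃}  = ᶜ of {ω₁,ω₄,ω₅,ω₆}
  {ω₄,ω₆}  = {ω₆} ∪ {ω₄}
  {ω₄,ω₅,ω₆}  = {ω₅,ω₆} ∪ {ω₄}
  {ω₂,ω₃,ω₄,ω₆}  = {ω₂,ω₃,ω₆} ∪ {ω₄}
  {ω₂,ω₃,ω₅,ω₆}  = {ω₅,ω₆} ∪ {ω₂,ω₃,ω₆}
  — 18 sets.
Pass 3 adds 8:
  {ω₁,ω₄}  = ᶜ of {ω₂,ω₃,ω₅,ω₆}
  {ω₁,ω₅}  = ᶜ of {ω₂,ω₃,ω₄,ω₆}
  {ω₄,ω₅}  = {ω₄} ∪ {ω₅}
  {ω₁,ω₂,ω₃}  = ᶜ of {ω₄,ω₅,ω₆}
  {ω₂,ω₃,ω₄}  = {ω₂,ω₃} ∪ {ω₄}
  {ω₂,ω₃,ω₅}  = {ω₂,ω₃} ∪ {ω₅}
  {ω₁,ω₂,ω₃,ω₅}  = ᶜ of {ω₄,ω₆}
  {ω₂,ω₃,ω₄,ω₅,ω₆}  = {ω₂,ω₃} ∪ {ω₄,ω₅,ω₆}
  — 26 sets.
Pass 4. New:
  {ω₁}  = ᶜ of {ω₂,ω₃,ω₄,ω₅,ω₆}
  {ω₁,ω₄,ω₆}  = ᶜ of {ω₂,ω₃,ω₅}
  {ω₁,ω₅,ω₆}  = ᶜ of {ω₂,ω₃,ω₄}
  {ω₁,ω₂,ω₃,ω₆}  = ᶜ of {ω₄,ω₅}
  {ω₂,ω₃,ω₄,ω₅}  = {ω₂,ω₃,ω₄} ∪ {ω₅}
  — 31 sets.
Pass 5: 1 new —
  {ω₁,ω₆}  = ᶜ of {ω₂,ω₃,ω₄,ω₅}
  — 32 sets.
Pass 6: closed — nothing new.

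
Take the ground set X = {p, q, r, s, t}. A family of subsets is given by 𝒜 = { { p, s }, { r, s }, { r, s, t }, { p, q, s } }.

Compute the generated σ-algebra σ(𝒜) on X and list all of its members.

Seed the family with 𝒜 together with ∅ and X: { ∅, { p, s }, { r, s }, { p, q, s }, { r, s, t }, X }.
Iteration 1 (7 new):
  { p, q }  = ᶜ of { r, s, t }
  { r, t }  = ᶜ of { p, q, s }
  { p, q, t }  = ᶜ of { r, s }
  { p, r, s }  = { r, s } ∪ { p, s }
  { q, r, t }  = ᶜ of { p, s }
  { p, q, r, s }  = { r, s } ∪ { p, q, s }
  { p, r, s, t }  = { r, s, t } ∪ { p, s }
Iteration 2. New:
  { q }  = ᶜ of { p, r, s, t }
  { t }  = ᶜ of { p, q, r, s }
  { q, t }  = ᶜ of { p, r, s }
  { p, q, r, t }  = { p, q } ∪ { q, r, t }
  { p, q, s, t }  = { p, q, s } ∪ { p, q, t }
  { q, r, s, t }  = { r, s, t } ∪ { q, r, t }
Iteration 3 adds 5:
  { p }  = ᶜ of { q, r, s, t }
  { r }  = ᶜ of { p, q, s, t }
  { s }  = ᶜ of { p, q, r, t }
  { p, s, t }  = { p, s } ∪ { t }
  { q, r, s }  = { r, s } ∪ { q }
Iteration 4: 8 new —
  { p, r }  = { r } ∪ { p }
  { p, t }  = ᶜ of { q, r, s }
  { q, r }  = ᶜ of { p, s, t }
  { q, s }  = { q } ∪ { s }
  { s, t }  = { t } ∪ { s }
  { p, q, r }  = { p, q } ∪ { r }
  { p, r, t }  = { r, t } ∪ { p }
  { q, s, t }  = { q, t } ∪ { s }
Iteration 5 adds nothing — fixpoint reached.

σ(𝒜) = { ∅, { p }, { q }, { r }, { s }, { t }, { p, q }, { p, r }, { p, s }, { p, t }, { q, r }, { q, s }, { q, t }, { r, s }, { r, t }, { s, t }, { p, q, r }, { p, q, s }, { p, q, t }, { p, r, s }, { p, r, t }, { p, s, t }, { q, r, s }, { q, r, t }, { q, s, t }, { r, s, t }, { p, q, r, s }, { p, q, r, t }, { p, q, s, t }, { p, r, s, t }, { q, r, s, t }, X }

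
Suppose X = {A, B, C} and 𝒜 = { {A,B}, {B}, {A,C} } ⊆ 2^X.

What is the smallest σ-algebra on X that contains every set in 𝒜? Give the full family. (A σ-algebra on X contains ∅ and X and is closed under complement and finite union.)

|σ(𝒜)| = 8.  σ(𝒜) = { {}, {A}, {B}, {C}, {A,B}, {A,C}, {B,C}, X }

Working:
Begin from { {}, {B}, {A,B}, {A,C}, X } (that is, 𝒜 plus ∅ and X).
Round 1 (1 new):
  {C}  = ᶜ of {A,B}
  |family| = 6
Round 2. New:
  {B,C}  = {C} ∪ {B}
  |family| = 7
Round 3. New:
  {A}  = ᶜ of {B,C}
  |family| = 8
Round 4 adds nothing — fixpoint reached.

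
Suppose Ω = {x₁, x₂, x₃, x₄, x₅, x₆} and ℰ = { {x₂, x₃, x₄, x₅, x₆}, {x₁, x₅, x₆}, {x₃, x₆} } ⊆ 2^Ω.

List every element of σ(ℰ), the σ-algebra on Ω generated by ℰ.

Start: ℰ ∪ {∅, Ω} = { {}, {x₃, x₆}, {x₁, x₅, x₆}, {x₂, x₃, x₄, x₅, x₆}, Ω }.
Iteration 1: +4 →
  {x₁}  = complement {x₂, x₃, x₄, x₅, x₆}
  {x₂, x₃, x₄}  = complement {x₁, x₅, x₆}
  {x₁, x₂, x₄, x₅}  = complement {x₃, x₆}
  {x₁, x₃, x₅, x₆}  = {x₁, x₅, x₆} ∪ {x₃, x₆}
  — 9 sets.
Iteration 2. New:
  {x₂, x₄}  = complement {x₁, x₃, x₅, x₆}
  {x₁, x₃, x₆}  = {x₃, x₆} ∪ {x₁}
  {x₁, x₂, x₃, x₄}  = {x₂, x₃, x₄} ∪ {x₁}
  {x₂, x₃, x₄, x₆}  = {x₂, x₃, x₄} ∪ {x₃, x₆}
  {x₁, x₂, x₃, x₄, x₅}  = {x₂, x₃, x₄} ∪ {x₁, x₂, x₄, x₅}
  {x₁, x₂, x₄, x₅, x₆}  = {x₁, x₂, x₄, x₅} ∪ {x₁, x₅, x₆}
  — 15 sets.
Iteration 3: 7 new —
  {x₃}  = complement {x₁, x₂, x₄, x₅, x₆}
  {x₆}  = complement {x₁, x₂, x₃, x₄, x₅}
  {x₁, x₅}  = complement {x₂, x₃, x₄, x₆}
  {x₅, x₆}  = complement {x₁, x₂, x₃, x₄}
  {x₁, x₂, x₄}  = {x₂, x₄} ∪ {x₁}
  {x₂, x₄, x₅}  = complement {x₁, x₃, x₆}
  {x₁, x₂, x₃, x₄, x₆}  = {x₂, x₃, x₄, x₆} ∪ {x₁, x₃, x₆}
  — 22 sets.
Iteration 4: 9 new —
  {x₅}  = complement {x₁, x₂, x₃, x₄, x₆}
  {x₁, x₃}  = {x₃} ∪ {x₁}
  {x₁, x₆}  = {x₆} ∪ {x₁}
  {x₁, x₃, x₅}  = {x₁, x₅} ∪ {x₃}
  {x₂, x₄, x₆}  = {x₂, x₄} ∪ {x₆}
  {x₃, x₅, x₆}  = complement {x₁, x₂, x₄}
  {x₁, x₂, x₄, x₆}  = {x₆} ∪ {x₁, x₂, x₄}
  {x₂, x₃, x₄, x₅}  = {x₂, x₃, x₄} ∪ {x₂, x₄, x₅}
  {x₂, x₄, x₅, x₆}  = {x₅, x₆} ∪ {x₂, x₄}
  — 31 sets.
Iteration 5: +1 →
  {x₃, x₅}  = complement {x₁, x₂, x₄, x₆}
  — 32 sets.
Iteration 6 adds nothing — fixpoint reached.

σ(ℰ) = { {}, {x₁}, {x₃}, {x₅}, {x₆}, {x₁, x₃}, {x₁, x₅}, {x₁, x₆}, {x₂, x₄}, {x₃, x₅}, {x₃, x₆}, {x₅, x₆}, {x₁, x₂, x₄}, {x₁, x₃, x₅}, {x₁, x₃, x₆}, {x₁, x₅, x₆}, {x₂, x₃, x₄}, {x₂, x₄, x₅}, {x₂, x₄, x₆}, {x₃, x₅, x₆}, {x₁, x₂, x₃, x₄}, {x₁, x₂, x₄, x₅}, {x₁, x₂, x₄, x₆}, {x₁, x₃, x₅, x₆}, {x₂, x₃, x₄, x₅}, {x₂, x₃, x₄, x₆}, {x₂, x₄, x₅, x₆}, {x₁, x₂, x₃, x₄, x₅}, {x₁, x₂, x₃, x₄, x₆}, {x₁, x₂, x₄, x₅, x₆}, {x₂, x₃, x₄, x₅, x₆}, Ω }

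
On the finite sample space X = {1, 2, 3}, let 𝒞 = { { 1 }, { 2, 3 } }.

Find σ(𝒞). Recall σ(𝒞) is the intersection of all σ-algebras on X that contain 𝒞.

σ(𝒞) (4 sets): { {  }, { 1 }, { 2, 3 }, X }

Working:
Seed the family with 𝒞 together with ∅ and X: { {  }, { 1 }, { 2, 3 }, X }.
After Round 1 the family is unchanged; done.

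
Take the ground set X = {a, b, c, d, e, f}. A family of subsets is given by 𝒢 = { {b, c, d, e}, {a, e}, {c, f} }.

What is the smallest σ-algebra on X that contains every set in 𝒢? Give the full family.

Answer: σ(𝒢) = { {}, {a}, {c}, {e}, {f}, {a, c}, {a, e}, {a, f}, {b, d}, {c, e}, {c, f}, {e, f}, {a, b, d}, {a, c, e}, {a, c, f}, {a, e, f}, {b, c, d}, {b, d, e}, {b, d, f}, {c, e, f}, {a, b, c, d}, {a, b, d, e}, {a, b, d, f}, {a, c, e, f}, {b, c, d, e}, {b, c, d, f}, {b, d, e, f}, {a, b, c, d, e}, {a, b, c, d, f}, {a, b, d, e, f}, {b, c, d, e, f}, X }

Check:
Start: 𝒢 ∪ {∅, X} = { {}, {a, e}, {c, f}, {b, c, d, e}, X }.
Round 1 (6 new):
  {a, f}  = X∖{b, c, d, e}
  {a, b, d, e}  = X∖{c, f}
  {a, c, e, f}  = {c, f} ∪ {a, e}
  {b, c, d, f}  = X∖{a, e}
  {a, b, c, d, e}  = {a, e} ∪ {b, c, d, e}
  {b, c, d, e, f}  = {c, f} ∪ {b, c, d, e}
  [11 total]
Round 2: +7 →
  {a}  = X∖{b, c, d, e, f}
  {f}  = X∖{a, b, c, d, e}
  {b, d}  = X∖{a, c, e, f}
  {a, c, f}  = {a, f} ∪ {c, f}
  {a, e, f}  = {a, f} ∪ {a, e}
  {a, b, c, d, f}  = {a, f} ∪ {b, c, d, f}
  {a, b, d, e, f}  = {a, f} ∪ {a, b, d, e}
  [18 total]
Round 3: +7 →
  {c}  = X∖{a, b, d, e, f}
  {e}  = X∖{a, b, c, d, f}
  {a, b, d}  = {b, d} ∪ {a}
  {b, c, d}  = X∖{a, e, f}
  {b, d, e}  = X∖{a, c, f}
  {b, d, f}  = {b, d} ∪ {f}
  {a, b, d, f}  = {a, f} ∪ {b, d}
  [25 total]
Round 4. New:
  {a, c}  = {c} ∪ {a}
  {c, e}  = X∖{a, b, d, f}
  {e, f}  = {f} ∪ {e}
  {a, c, e}  = X∖{b, d, f}
  {c, e, f}  = X∖{a, b, d}
  {a, b, c, d}  = {b, c, d} ∪ {a, b, d}
  {b, d, e, f}  = {b, d, f} ∪ {e}
  [32 total]
After Round 5 the family is unchanged; done.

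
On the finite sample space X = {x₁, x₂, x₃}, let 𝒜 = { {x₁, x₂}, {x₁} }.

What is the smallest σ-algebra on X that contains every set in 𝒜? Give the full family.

Answer: σ(𝒜) = { {}, {x₁}, {x₂}, {x₃}, {x₁, x₂}, {x₁, x₃}, {x₂, x₃}, X }

Check:
Take S₀ = 𝒜 ∪ {∅, X} = { {}, {x₁}, {x₁, x₂}, X }.
Iteration 1. New:
  {x₃}  = ᶜ of {x₁, x₂}
  {x₂, x₃}  = ᶜ of {x₁}
  — 6 sets.
Iteration 2 (1 new):
  {x₁, x₃}  = {x₃} ∪ {x₁}
  — 7 sets.
Iteration 3: +1 →
  {x₂}  = ᶜ of {x₁, x₃}
  — 8 sets.
Iteration 4: already closed under ᶜ and ∪.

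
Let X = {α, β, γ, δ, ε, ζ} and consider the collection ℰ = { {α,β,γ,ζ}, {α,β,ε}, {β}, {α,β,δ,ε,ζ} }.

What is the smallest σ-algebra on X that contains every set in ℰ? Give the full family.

Begin from { {}, {β}, {α,β,ε}, {α,β,γ,ζ}, {α,β,δ,ε,ζ}, X } (that is, ℰ plus ∅ and X).
Pass 1. New:
  {γ}  = {α,β,δ,ε,ζ}ᶜ
  {δ,ε}  = {α,β,γ,ζ}ᶜ
  {γ,δ,ζ}  = {α,β,ε}ᶜ
  {α,β,γ,ε,ζ}  = {α,β,ε} ∪ {α,β,γ,ζ}
  {α,γ,δ,ε,ζ}  = {β}ᶜ
  |family| = 11
Pass 2 adds 9:
  {δ}  = {α,β,γ,ε,ζ}ᶜ
  {β,γ}  = {β} ∪ {γ}
  {β,δ,ε}  = {β} ∪ {δ,ε}
  {γ,δ,ε}  = {δ,ε} ∪ {γ}
  {α,β,γ,ε}  = {γ} ∪ {α,β,ε}
  {α,β,δ,ε}  = {δ,ε} ∪ {α,β,ε}
  {β,γ,δ,ζ}  = {β} ∪ {γ,δ,ζ}
  {γ,δ,ε,ζ}  = {δ,ε} ∪ {γ,δ,ζ}
  {α,β,γ,δ,ζ}  = {α,β,γ,ζ} ∪ {γ,δ,ζ}
  |family| = 20
Pass 3 adds 14:
  {ε}  = {α,β,γ,δ,ζ}ᶜ
  {α,β}  = {γ,δ,ε,ζ}ᶜ
  {α,ε}  = {β,γ,δ,ζ}ᶜ
  {β,δ}  = {β} ∪ {δ}
  {γ,δ}  = {γ} ∪ {δ}
  {γ,ζ}  = {α,β,δ,ε}ᶜ
  {δ,ζ}  = {α,β,γ,ε}ᶜ
  {α,β,ζ}  = {γ,δ,ε}ᶜ
  {α,γ,ζ}  = {β,δ,ε}ᶜ
  {β,γ,δ}  = {β,γ} ∪ {δ}
  {α,δ,ε,ζ}  = {β,γ}ᶜ
  {β,γ,δ,ε}  = {γ,δ,ε} ∪ {β}
  {α,β,γ,δ,ε}  = {γ,δ,ε} ∪ {α,β,δ,ε}
  {β,γ,δ,ε,ζ}  = {γ,δ,ε} ∪ {β,γ,δ,ζ}
  |family| = 34
Pass 4: +22 →
  {α}  = {β,γ,δ,ε,ζ}ᶜ
  {ζ}  = {α,β,γ,δ,ε}ᶜ
  {α,ζ}  = {β,γ,δ,ε}ᶜ
  {β,ε}  = {β} ∪ {ε}
  {γ,ε}  = {ε} ∪ {γ}
  {α,β,γ}  = {α,β} ∪ {γ}
  {α,β,δ}  = {α,β} ∪ {δ}
  {α,γ,ε}  = {γ} ∪ {α,ε}
  {α,δ,ε}  = {δ,ε} ∪ {α,ε}
  {α,ε,ζ}  = {β,γ,δ}ᶜ
  {β,γ,ε}  = {ε} ∪ {β,γ}
  {β,γ,ζ}  = {β} ∪ {γ,ζ}
  {β,δ,ζ}  = {β} ∪ {δ,ζ}
  {γ,ε,ζ}  = {ε} ∪ {γ,ζ}
  {δ,ε,ζ}  = {ε} ∪ {δ,ζ}
  {α,β,γ,δ}  = {γ,δ} ∪ {α,β}
  {α,β,δ,ζ}  = {α,β} ∪ {δ,ζ}
  {α,β,ε,ζ}  = {γ,δ}ᶜ
  {α,γ,δ,ε}  = {γ,δ,ε} ∪ {α,ε}
  {α,γ,δ,ζ}  = {γ,δ} ∪ {α,γ,ζ}
  {α,γ,ε,ζ}  = {β,δ}ᶜ
  {β,δ,ε,ζ}  = {δ,ζ} ∪ {β,δ,ε}
  |family| = 56
Pass 5: +8 →
  {α,γ}  = {β,δ,ε,ζ}ᶜ
  {α,δ}  = {δ} ∪ {α}
  {β,ζ}  = {α,γ,δ,ε}ᶜ
  {ε,ζ}  = {α,β,γ,δ}ᶜ
  {α,γ,δ}  = {γ,δ} ∪ {α}
  {α,δ,ζ}  = {β,γ,ε}ᶜ
  {β,ε,ζ}  = {β,ε} ∪ {ζ}
  {β,γ,ε,ζ}  = {β,ε} ∪ {β,γ,ζ}
  |family| = 64
Pass 6: already closed under ᶜ and ∪.

Hence σ(ℰ) has 64 members: { {}, {α}, {β}, {γ}, {δ}, {ε}, {ζ}, {α,β}, {α,γ}, {α,δ}, {α,ε}, {α,ζ}, {β,γ}, {β,δ}, {β,ε}, {β,ζ}, {γ,δ}, {γ,ε}, {γ,ζ}, {δ,ε}, {δ,ζ}, {ε,ζ}, {α,β,γ}, {α,β,δ}, {α,β,ε}, {α,β,ζ}, {α,γ,δ}, {α,γ,ε}, {α,γ,ζ}, {α,δ,ε}, {α,δ,ζ}, {α,ε,ζ}, {β,γ,δ}, {β,γ,ε}, {β,γ,ζ}, {β,δ,ε}, {β,δ,ζ}, {β,ε,ζ}, {γ,δ,ε}, {γ,δ,ζ}, {γ,ε,ζ}, {δ,ε,ζ}, {α,β,γ,δ}, {α,β,γ,ε}, {α,β,γ,ζ}, {α,β,δ,ε}, {α,β,δ,ζ}, {α,β,ε,ζ}, {α,γ,δ,ε}, {α,γ,δ,ζ}, {α,γ,ε,ζ}, {α,δ,ε,ζ}, {β,γ,δ,ε}, {β,γ,δ,ζ}, {β,γ,ε,ζ}, {β,δ,ε,ζ}, {γ,δ,ε,ζ}, {α,β,γ,δ,ε}, {α,β,γ,δ,ζ}, {α,β,γ,ε,ζ}, {α,β,δ,ε,ζ}, {α,γ,δ,ε,ζ}, {β,γ,δ,ε,ζ}, X }.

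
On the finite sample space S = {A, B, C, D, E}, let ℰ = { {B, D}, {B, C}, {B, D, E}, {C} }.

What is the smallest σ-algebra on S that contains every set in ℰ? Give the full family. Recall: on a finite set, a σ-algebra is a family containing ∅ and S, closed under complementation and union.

Begin from { {}, {C}, {B, C}, {B, D}, {B, D, E}, S } (that is, ℰ plus ∅ and S).
Iteration 1: +6 →
  {A, C}  = S∖{B, D, E}
  {A, C, E}  = S∖{B, D}
  {A, D, E}  = S∖{B, C}
  {B, C, D}  = {C} ∪ {B, D}
  {A, B, D, E}  = S∖{C}
  {B, C, D, E}  = {C} ∪ {B, D, E}
Iteration 2 adds 6:
  {A}  = S∖{B, C, D, E}
  {A, E}  = S∖{B, C, D}
  {A, B, C}  = {B, C} ∪ {A, C}
  {A, B, C, D}  = {B, C, D} ∪ {A, C}
  {A, B, C, E}  = {A, C, E} ∪ {B, C}
  {A, C, D, E}  = {A, D, E} ∪ {A, C, E}
Iteration 3: 5 new —
  {B}  = S∖{A, C, D, E}
  {D}  = S∖{A, B, C, E}
  {E}  = S∖{A, B, C, D}
  {D, E}  = S∖{A, B, C}
  {A, B, D}  = {B, D} ∪ {A}
Iteration 4. New:
  {A, B}  = {B} ∪ {A}
  {A, D}  = {D} ∪ {A}
  {B, E}  = {B} ∪ {E}
  {C, D}  = {C} ∪ {D}
  {C, E}  = S∖{A, B, D}
  {A, B, E}  = {B} ∪ {A, E}
  {A, C, D}  = {A, C} ∪ {D}
  {B, C, E}  = {E} ∪ {B, C}
  {C, D, E}  = {D, E} ∪ {C}
Iteration 5: no new sets; the family is a σ-algebra.

Therefore σ(ℰ) = { {}, {A}, {B}, {C}, {D}, {E}, {A, B}, {A, C}, {A, D}, {A, E}, {B, C}, {B, D}, {B, E}, {C, D}, {C, E}, {D, E}, {A, B, C}, {A, B, D}, {A, B, E}, {A, C, D}, {A, C, E}, {A, D, E}, {B, C, D}, {B, C, E}, {B, D, E}, {C, D, E}, {A, B, C, D}, {A, B, C, E}, {A, B, D, E}, {A, C, D, E}, {B, C, D, E}, S } (|σ(ℰ)| = 32).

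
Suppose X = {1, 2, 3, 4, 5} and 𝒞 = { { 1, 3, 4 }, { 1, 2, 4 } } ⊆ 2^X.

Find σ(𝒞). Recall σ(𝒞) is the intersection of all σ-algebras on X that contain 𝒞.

|σ(𝒞)| = 16.  σ(𝒞) = { {  }, { 2 }, { 3 }, { 5 }, { 1, 4 }, { 2, 3 }, { 2, 5 }, { 3, 5 }, { 1, 2, 4 }, { 1, 3, 4 }, { 1, 4, 5 }, { 2, 3, 5 }, { 1, 2, 3, 4 }, { 1, 2, 4, 5 }, { 1, 3, 4, 5 }, X }

Working:
Take S₀ = 𝒞 ∪ {∅, X} = { {  }, { 1, 2, 4 }, { 1, 3, 4 }, X }.
Pass 1 (3 new):
  { 2, 5 }  = X∖{ 1, 3, 4 }
  { 3, 5 }  = X∖{ 1, 2, 4 }
  { 1, 2, 3, 4 }  = { 1, 2, 4 } ∪ { 1, 3, 4 }
  [7 total]
Pass 2: 4 new —
  { 5 }  = X∖{ 1, 2, 3, 4 }
  { 2, 3, 5 }  = { 2, 5 } ∪ { 3, 5 }
  { 1, 2, 4, 5 }  = { 2, 5 } ∪ { 1, 2, 4 }
  { 1, 3, 4, 5 }  = { 1, 3, 4 } ∪ { 3, 5 }
  [11 total]
Pass 3 (3 new):
  { 2 }  = X∖{ 1, 3, 4, 5 }
  { 3 }  = X∖{ 1, 2, 4, 5 }
  { 1, 4 }  = X∖{ 2, 3, 5 }
  [14 total]
Pass 4: +2 →
  { 2, 3 }  = { 3 } ∪ { 2 }
  { 1, 4, 5 }  = { 1, 4 } ∪ { 5 }
  [16 total]
After Pass 5 the family is unchanged; done.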